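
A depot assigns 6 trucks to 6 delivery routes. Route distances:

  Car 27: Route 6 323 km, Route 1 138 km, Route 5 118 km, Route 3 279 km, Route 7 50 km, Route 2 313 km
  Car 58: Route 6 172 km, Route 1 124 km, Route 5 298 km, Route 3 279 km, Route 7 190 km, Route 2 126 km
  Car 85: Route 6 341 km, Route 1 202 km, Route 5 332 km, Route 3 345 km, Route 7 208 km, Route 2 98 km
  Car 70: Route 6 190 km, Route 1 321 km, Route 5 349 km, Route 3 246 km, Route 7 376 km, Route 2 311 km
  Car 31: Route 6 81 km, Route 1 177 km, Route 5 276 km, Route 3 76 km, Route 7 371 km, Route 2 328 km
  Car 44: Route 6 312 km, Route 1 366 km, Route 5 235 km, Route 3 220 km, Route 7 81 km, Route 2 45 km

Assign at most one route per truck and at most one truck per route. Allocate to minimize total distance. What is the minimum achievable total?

Minimum total: 687 km

Optimal: Car 27→Route 5 (118 km), Car 58→Route 1 (124 km), Car 85→Route 2 (98 km), Car 70→Route 6 (190 km), Car 31→Route 3 (76 km), Car 44→Route 7 (81 km) — total 118+124+98+190+76+81 = 687 km.
Column-greedy (each route in turn goes to its cheapest remaining truck) gives 1062 km, worse by 375.
Swapping Car 44↔Car 31 (Car 44→Route 3 220 km, Car 31→Route 7 371 km) adds 434.
Every other assignment is strictly worse.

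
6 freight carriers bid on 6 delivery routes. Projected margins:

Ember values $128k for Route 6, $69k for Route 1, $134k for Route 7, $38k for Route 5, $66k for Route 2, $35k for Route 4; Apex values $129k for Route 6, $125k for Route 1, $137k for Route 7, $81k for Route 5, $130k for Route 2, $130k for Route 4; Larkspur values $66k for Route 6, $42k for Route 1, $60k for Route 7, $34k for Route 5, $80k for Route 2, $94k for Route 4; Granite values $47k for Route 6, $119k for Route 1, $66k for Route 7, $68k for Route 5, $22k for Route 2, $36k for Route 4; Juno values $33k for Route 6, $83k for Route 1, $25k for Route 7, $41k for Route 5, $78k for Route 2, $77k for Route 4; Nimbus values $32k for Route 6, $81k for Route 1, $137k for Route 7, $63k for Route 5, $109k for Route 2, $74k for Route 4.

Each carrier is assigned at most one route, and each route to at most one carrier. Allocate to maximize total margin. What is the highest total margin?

This is the linear assignment problem.
Optimal: Ember→Route 6 ($128k), Apex→Route 2 ($130k), Larkspur→Route 4 ($94k), Granite→Route 1 ($119k), Juno→Route 5 ($41k), Nimbus→Route 7 ($137k) — total 128+130+94+119+41+137 = $649k.
Row-greedy (each carrier in turn takes its best remaining route) gives $550k, worse by 99.

Maximum total: $649k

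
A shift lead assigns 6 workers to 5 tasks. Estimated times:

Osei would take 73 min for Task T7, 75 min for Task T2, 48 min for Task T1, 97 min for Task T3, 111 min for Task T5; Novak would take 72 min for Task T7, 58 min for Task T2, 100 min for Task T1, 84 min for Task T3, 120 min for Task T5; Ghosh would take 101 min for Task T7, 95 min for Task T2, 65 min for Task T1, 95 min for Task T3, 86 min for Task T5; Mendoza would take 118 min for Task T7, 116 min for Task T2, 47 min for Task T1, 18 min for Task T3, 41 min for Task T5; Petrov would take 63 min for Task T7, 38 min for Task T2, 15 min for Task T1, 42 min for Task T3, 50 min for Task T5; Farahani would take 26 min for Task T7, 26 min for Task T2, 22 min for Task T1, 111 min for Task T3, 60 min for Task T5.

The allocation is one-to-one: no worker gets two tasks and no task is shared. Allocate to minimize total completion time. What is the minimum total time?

Optimal: Farahani→Task T7 (26 min), Novak→Task T2 (58 min), Osei→Task T1 (48 min), Mendoza→Task T3 (18 min), Petrov→Task T5 (50 min) — total 26+58+48+18+50 = 200 min.
Row-greedy (each worker in turn takes its cheapest remaining task) gives 273 min, worse by 73.
Next-best assignment: Farahani→Task T7, Novak→Task T2, Petrov→Task T1, Mendoza→Task T3, Ghosh→Task T5 = 203 min.
Swapping Petrov↔Mendoza (Petrov→Task T3 42 min, Mendoza→Task T5 41 min) adds 15.
No other one-to-one assignment undercuts 200 min.

Minimum total: 200 min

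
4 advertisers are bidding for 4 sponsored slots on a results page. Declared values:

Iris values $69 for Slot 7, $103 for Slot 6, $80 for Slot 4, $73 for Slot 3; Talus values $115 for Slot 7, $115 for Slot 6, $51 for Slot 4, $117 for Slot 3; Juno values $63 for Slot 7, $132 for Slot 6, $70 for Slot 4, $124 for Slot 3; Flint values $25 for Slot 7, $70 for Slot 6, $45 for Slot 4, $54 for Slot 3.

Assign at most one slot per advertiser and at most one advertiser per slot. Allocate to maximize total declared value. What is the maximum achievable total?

Optimal: Iris→Slot 4 ($80), Talus→Slot 7 ($115), Juno→Slot 3 ($124), Flint→Slot 6 ($70) — total 80+115+124+70 = $389.
Max-entry greedy (repeatedly take the single best remaining cell) gives $354, worse by 35.
No other one-to-one assignment exceeds $389.

Maximum total: $389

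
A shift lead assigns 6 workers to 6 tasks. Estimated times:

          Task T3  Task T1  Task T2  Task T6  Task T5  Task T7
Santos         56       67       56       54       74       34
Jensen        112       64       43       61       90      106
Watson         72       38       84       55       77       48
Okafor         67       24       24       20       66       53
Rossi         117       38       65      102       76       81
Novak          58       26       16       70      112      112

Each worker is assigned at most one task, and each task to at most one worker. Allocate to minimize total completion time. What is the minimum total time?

This is a one-to-one assignment (minimum-cost bipartite matching).
Optimal: Santos→Task T3 (56 min), Jensen→Task T5 (90 min), Watson→Task T7 (48 min), Okafor→Task T6 (20 min), Rossi→Task T1 (38 min), Novak→Task T2 (16 min) — total 56+90+48+20+38+16 = 268 min.
Column-greedy (each task in turn goes to its cheapest remaining worker) gives 333 min, worse by 65.

Min total: 268 min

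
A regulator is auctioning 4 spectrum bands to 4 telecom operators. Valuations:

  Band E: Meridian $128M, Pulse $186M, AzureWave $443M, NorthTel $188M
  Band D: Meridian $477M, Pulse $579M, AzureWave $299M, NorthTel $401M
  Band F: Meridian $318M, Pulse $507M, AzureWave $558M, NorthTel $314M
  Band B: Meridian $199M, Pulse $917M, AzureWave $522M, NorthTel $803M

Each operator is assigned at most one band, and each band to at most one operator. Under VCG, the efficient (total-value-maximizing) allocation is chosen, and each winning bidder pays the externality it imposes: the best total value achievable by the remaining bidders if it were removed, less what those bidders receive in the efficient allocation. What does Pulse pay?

Pulse pays $115M.

Efficient allocation: Meridian→Band D ($477M), Pulse→Band F ($507M), AzureWave→Band E ($443M), NorthTel→Band B ($803M); total welfare W = $2230M.
Pulse receives Band F at value $507M, so the others get W − 507 = $1723M.
Without Pulse: best allocation of the remaining 3 bidders over all 4 bands is Meridian→Band D ($477M), AzureWave→Band F ($558M), NorthTel→Band B ($803M), total $1838M.
VCG payment = (others' best without Pulse) − (others' welfare with Pulse) = 1838 − 1723 = $115M.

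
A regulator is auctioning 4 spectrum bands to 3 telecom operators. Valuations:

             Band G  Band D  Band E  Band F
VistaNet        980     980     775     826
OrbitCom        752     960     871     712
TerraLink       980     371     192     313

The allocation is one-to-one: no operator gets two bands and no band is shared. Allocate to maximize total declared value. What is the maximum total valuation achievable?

Maximum total: $2831M

Optimal: VistaNet→Band D ($980M), OrbitCom→Band E ($871M), TerraLink→Band G ($980M) — total 980+871+980 = $2831M.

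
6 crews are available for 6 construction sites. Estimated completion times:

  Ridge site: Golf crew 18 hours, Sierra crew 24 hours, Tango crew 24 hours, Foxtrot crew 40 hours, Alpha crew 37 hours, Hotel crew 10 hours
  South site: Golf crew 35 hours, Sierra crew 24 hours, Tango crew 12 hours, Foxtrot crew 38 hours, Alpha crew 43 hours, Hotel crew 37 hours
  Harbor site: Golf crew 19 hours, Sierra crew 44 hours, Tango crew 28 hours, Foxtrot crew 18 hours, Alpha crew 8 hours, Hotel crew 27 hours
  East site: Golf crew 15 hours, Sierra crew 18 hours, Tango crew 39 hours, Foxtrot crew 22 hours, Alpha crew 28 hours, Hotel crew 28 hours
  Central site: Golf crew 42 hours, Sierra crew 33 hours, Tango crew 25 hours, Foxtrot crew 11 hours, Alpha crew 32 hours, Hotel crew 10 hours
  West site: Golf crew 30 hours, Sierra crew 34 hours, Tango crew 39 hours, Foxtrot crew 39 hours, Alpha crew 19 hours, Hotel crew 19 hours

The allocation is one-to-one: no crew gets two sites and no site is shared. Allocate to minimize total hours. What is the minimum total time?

Min total: 86 hours

Optimal: Golf crew→Ridge site (18 hours), Sierra crew→East site (18 hours), Tango crew→South site (12 hours), Foxtrot crew→Central site (11 hours), Alpha crew→Harbor site (8 hours), Hotel crew→West site (19 hours) — total 18+18+12+11+8+19 = 86 hours.
Column-greedy (each site in turn goes to its cheapest remaining crew) gives 90 hours, worse by 4.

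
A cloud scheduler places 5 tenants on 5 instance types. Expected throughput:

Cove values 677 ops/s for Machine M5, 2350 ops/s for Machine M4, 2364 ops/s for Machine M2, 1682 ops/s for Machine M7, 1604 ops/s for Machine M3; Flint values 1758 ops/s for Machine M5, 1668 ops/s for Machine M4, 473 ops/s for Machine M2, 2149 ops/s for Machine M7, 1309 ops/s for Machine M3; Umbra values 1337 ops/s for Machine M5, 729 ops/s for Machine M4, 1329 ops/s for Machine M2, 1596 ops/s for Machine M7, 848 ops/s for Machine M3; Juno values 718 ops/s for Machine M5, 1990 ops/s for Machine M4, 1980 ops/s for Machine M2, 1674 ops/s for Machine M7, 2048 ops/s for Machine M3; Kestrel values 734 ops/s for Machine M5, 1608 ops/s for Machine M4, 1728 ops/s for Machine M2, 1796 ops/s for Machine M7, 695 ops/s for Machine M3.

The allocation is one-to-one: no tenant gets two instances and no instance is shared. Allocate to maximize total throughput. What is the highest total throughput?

Optimal: Cove→Machine M4 (2350 ops/s), Flint→Machine M7 (2149 ops/s), Umbra→Machine M5 (1337 ops/s), Juno→Machine M3 (2048 ops/s), Kestrel→Machine M2 (1728 ops/s) — total 2350+2149+1337+2048+1728 = 9612 ops/s.
Column-greedy (each instance in turn goes to its best remaining tenant) gives 8732 ops/s, worse by 880.

Max total: 9612 ops/s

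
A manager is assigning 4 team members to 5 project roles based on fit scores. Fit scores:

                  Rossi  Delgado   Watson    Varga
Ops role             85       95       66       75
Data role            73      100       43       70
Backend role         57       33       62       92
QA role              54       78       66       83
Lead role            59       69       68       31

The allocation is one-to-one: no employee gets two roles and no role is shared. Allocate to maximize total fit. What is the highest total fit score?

This is the linear assignment problem.
Optimal: Rossi→Ops role (85 pts), Delgado→Data role (100 pts), Watson→Lead role (68 pts), Varga→Backend role (92 pts) — total 85+100+68+92 = 345 pts.
Column-greedy (each role in turn goes to its best remaining employee) gives 326 pts, worse by 19.
No other one-to-one assignment exceeds 345 pts.

Maximum total: 345 pts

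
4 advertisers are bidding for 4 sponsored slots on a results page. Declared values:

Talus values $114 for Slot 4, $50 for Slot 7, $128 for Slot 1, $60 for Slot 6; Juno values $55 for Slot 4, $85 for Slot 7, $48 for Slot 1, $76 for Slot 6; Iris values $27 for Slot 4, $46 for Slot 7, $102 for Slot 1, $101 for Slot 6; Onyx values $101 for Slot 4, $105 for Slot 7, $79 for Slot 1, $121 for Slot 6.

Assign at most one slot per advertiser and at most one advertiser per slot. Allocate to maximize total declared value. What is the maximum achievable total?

Optimal: Talus→Slot 4 ($114), Juno→Slot 7 ($85), Iris→Slot 1 ($102), Onyx→Slot 6 ($121) — total 114+85+102+121 = $422.
Row-greedy (each advertiser in turn takes its best remaining slot) gives $415, worse by 7.
Swapping Iris↔Onyx (Iris→Slot 6 $101, Onyx→Slot 1 $79) loses 43.

Max total: $422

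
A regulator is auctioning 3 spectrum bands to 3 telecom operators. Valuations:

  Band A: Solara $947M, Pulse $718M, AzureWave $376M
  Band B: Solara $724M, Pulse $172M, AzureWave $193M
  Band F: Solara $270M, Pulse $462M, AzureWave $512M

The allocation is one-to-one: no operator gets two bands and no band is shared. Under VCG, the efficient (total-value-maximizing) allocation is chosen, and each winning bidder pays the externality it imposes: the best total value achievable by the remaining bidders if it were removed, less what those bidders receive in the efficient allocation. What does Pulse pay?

Pulse pays $223M.

Efficient allocation: Solara→Band B ($724M), Pulse→Band A ($718M), AzureWave→Band F ($512M); total welfare W = $1954M.
Pulse receives Band A at value $718M, so the others get W − 718 = $1236M.
Without Pulse: best allocation of the remaining 2 bidders over all 3 bands is Solara→Band A ($947M), AzureWave→Band F ($512M), total $1459M.
VCG payment = (others' best without Pulse) − (others' welfare with Pulse) = 1459 − 1236 = $223M.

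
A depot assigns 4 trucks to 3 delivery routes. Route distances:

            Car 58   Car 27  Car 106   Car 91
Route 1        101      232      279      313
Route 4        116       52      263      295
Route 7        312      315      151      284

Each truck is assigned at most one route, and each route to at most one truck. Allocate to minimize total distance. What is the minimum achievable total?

This is a one-to-one assignment (minimum-cost bipartite matching).
Optimal: Car 58→Route 1 (101 km), Car 27→Route 4 (52 km), Car 106→Route 7 (151 km) — total 101+52+151 = 304 km.
Swapping Car 27↔Car 106 (Car 27→Route 7 315 km, Car 106→Route 4 263 km) adds 375.
Every other assignment is strictly worse.

Min total: 304 km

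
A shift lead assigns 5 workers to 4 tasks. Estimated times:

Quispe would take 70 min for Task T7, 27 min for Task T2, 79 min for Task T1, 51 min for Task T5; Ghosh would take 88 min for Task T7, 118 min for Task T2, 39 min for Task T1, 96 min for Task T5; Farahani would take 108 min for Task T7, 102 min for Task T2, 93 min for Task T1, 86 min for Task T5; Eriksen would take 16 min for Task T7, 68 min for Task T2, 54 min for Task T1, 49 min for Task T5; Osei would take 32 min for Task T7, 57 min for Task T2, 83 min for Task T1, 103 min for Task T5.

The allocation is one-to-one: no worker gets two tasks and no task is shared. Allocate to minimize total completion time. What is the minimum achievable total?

Optimal: Osei→Task T7 (32 min), Quispe→Task T2 (27 min), Ghosh→Task T1 (39 min), Eriksen→Task T5 (49 min) — total 32+27+39+49 = 147 min.
Column-greedy (each task in turn goes to its cheapest remaining worker) gives 168 min, worse by 21.

Minimum total: 147 min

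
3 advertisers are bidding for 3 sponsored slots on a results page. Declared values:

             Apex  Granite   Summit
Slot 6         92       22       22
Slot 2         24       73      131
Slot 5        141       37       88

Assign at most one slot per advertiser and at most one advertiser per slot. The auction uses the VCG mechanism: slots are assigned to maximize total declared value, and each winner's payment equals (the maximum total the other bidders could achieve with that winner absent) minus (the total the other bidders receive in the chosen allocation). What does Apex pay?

Apex pays $15.

Efficient allocation: Apex→Slot 5 ($141), Granite→Slot 6 ($22), Summit→Slot 2 ($131); total welfare W = $294.
Apex receives Slot 5 at value $141, so the others get W − 141 = $153.
Without Apex: best allocation of the remaining 2 bidders over all 3 slots is Granite→Slot 5 ($37), Summit→Slot 2 ($131), total $168.
VCG payment = (others' best without Apex) − (others' welfare with Apex) = 168 − 153 = $15.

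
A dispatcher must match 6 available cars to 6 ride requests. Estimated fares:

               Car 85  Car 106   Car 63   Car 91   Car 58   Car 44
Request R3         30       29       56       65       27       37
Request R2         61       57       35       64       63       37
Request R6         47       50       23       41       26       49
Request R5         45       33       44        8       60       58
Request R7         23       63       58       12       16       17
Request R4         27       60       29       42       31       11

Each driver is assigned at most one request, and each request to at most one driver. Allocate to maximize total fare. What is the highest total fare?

Max total: $353

This is the linear assignment problem.
Optimal: Car 85→Request R2 ($61), Car 106→Request R4 ($60), Car 63→Request R7 ($58), Car 91→Request R3 ($65), Car 58→Request R5 ($60), Car 44→Request R6 ($49) — total 61+60+58+65+60+49 = $353.
Swapping Car 58↔Car 91 (Car 58→Request R3 $27, Car 91→Request R5 $8) loses 90.
No other one-to-one assignment exceeds $353.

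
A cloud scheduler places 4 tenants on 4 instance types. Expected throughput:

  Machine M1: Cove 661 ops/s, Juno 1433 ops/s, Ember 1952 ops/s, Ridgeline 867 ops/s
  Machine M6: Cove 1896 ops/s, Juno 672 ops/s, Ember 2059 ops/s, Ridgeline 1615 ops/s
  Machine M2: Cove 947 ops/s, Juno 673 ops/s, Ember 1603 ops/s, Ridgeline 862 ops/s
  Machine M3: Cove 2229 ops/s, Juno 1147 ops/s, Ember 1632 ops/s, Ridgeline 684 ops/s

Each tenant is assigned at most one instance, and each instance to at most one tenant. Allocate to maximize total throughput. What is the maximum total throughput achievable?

This is the linear assignment problem.
Optimal: Cove→Machine M3 (2229 ops/s), Juno→Machine M1 (1433 ops/s), Ember→Machine M2 (1603 ops/s), Ridgeline→Machine M6 (1615 ops/s) — total 2229+1433+1603+1615 = 6880 ops/s.
Row-greedy (each tenant in turn takes its best remaining instance) gives 6583 ops/s, worse by 297.

Max total: 6880 ops/s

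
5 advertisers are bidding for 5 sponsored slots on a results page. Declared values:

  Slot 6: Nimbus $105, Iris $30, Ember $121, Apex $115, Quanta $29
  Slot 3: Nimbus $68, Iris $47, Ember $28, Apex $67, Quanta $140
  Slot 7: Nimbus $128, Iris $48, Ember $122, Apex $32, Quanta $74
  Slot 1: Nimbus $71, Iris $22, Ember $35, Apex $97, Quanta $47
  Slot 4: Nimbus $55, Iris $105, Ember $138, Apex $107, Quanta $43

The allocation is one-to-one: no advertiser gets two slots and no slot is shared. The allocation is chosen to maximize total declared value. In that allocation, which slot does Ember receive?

Optimal: Nimbus→Slot 7 ($128), Iris→Slot 4 ($105), Ember→Slot 6 ($121), Apex→Slot 1 ($97), Quanta→Slot 3 ($140) — total 128+105+121+97+140 = $591.
Max-entry greedy (repeatedly take the single best remaining cell) gives $543, worse by 48.
Swapping Iris↔Quanta (Iris→Slot 3 $47, Quanta→Slot 4 $43) loses 155.
Ember's own top slot is Slot 4 ($138), but forcing Ember→Slot 4 and reassigning the rest optimally gives only $543 — worse by 48.

Ember receives Slot 6.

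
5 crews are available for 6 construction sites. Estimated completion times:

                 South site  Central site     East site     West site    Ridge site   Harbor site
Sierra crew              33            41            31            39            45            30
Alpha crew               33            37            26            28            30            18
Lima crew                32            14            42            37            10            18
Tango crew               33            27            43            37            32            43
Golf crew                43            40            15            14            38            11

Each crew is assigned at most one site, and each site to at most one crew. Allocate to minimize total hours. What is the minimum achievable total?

Optimal: Sierra crew→East site (31 hours), Alpha crew→Harbor site (18 hours), Lima crew→Ridge site (10 hours), Tango crew→Central site (27 hours), Golf crew→West site (14 hours) — total 31+18+10+27+14 = 100 hours.
Row-greedy (each crew in turn takes its cheapest remaining site) gives 107 hours, worse by 7.
No other one-to-one assignment undercuts 100 hours.

Minimum total: 100 hours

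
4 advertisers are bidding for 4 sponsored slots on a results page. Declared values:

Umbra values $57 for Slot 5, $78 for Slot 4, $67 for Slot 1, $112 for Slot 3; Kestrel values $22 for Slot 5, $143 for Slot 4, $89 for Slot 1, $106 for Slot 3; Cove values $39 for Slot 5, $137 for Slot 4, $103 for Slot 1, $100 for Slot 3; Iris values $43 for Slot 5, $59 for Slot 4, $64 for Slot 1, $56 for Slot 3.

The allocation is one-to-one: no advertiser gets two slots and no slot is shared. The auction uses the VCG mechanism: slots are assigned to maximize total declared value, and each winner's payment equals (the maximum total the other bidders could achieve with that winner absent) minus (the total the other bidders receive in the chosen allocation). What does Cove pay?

Efficient allocation: Umbra→Slot 3 ($112), Kestrel→Slot 4 ($143), Cove→Slot 1 ($103), Iris→Slot 5 ($43); total welfare W = $401.
Cove receives Slot 1 at value $103, so the others get W − 103 = $298.
Without Cove: best allocation of the remaining 3 bidders over all 4 slots is Umbra→Slot 3 ($112), Kestrel→Slot 4 ($143), Iris→Slot 1 ($64), total $319.
VCG payment = (others' best without Cove) − (others' welfare with Cove) = 319 − 298 = $21.

Cove pays $21.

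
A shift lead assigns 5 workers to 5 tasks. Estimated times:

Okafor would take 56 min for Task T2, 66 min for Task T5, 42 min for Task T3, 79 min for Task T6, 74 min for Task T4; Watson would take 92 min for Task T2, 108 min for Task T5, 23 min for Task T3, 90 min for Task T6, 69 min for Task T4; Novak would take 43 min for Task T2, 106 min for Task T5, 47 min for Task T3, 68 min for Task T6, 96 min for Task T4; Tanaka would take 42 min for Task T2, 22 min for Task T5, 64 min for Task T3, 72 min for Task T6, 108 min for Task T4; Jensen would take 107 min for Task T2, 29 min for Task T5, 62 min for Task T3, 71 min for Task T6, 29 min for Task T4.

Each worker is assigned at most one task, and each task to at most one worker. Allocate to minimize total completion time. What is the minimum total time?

Optimal: Okafor→Task T6 (79 min), Watson→Task T3 (23 min), Novak→Task T2 (43 min), Tanaka→Task T5 (22 min), Jensen→Task T4 (29 min) — total 79+23+43+22+29 = 196 min.
Row-greedy (each worker in turn takes its cheapest remaining task) gives 247 min, worse by 51.
Checked against all permutations: 196 min is optimal.

Minimum total: 196 min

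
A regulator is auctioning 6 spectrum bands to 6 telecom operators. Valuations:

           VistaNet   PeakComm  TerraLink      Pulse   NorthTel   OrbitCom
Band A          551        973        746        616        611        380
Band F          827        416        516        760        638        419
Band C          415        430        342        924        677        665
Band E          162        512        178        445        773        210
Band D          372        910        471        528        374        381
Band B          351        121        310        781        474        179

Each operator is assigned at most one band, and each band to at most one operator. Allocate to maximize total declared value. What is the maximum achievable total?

Optimal: VistaNet→Band F ($827M), PeakComm→Band D ($910M), TerraLink→Band A ($746M), Pulse→Band B ($781M), NorthTel→Band E ($773M), OrbitCom→Band C ($665M) — total 827+910+746+781+773+665 = $4702M.
Max-entry greedy (repeatedly take the single best remaining cell) gives $4147M, worse by 555.

Max total: $4702M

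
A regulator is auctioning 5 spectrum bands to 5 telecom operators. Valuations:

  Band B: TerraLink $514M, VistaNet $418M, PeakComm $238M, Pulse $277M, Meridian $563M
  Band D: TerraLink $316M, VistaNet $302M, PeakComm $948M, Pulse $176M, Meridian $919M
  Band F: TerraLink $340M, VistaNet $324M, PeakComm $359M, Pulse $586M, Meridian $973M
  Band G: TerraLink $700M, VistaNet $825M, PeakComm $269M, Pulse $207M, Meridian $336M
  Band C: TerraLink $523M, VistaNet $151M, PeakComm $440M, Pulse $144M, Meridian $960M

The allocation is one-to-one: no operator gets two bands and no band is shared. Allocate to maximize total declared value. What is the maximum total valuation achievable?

Optimal: TerraLink→Band B ($514M), VistaNet→Band G ($825M), PeakComm→Band D ($948M), Pulse→Band F ($586M), Meridian→Band C ($960M) — total 514+825+948+586+960 = $3833M.
Row-greedy (each operator in turn takes its best remaining band) gives $3612M, worse by 221.
Next-best assignment: TerraLink→Band G, VistaNet→Band B, PeakComm→Band D, Pulse→Band F, Meridian→Band C = $3612M.
Swapping TerraLink↔PeakComm (TerraLink→Band D $316M, PeakComm→Band B $238M) loses 908.
No other one-to-one assignment exceeds $3833M.

Max total: $3833M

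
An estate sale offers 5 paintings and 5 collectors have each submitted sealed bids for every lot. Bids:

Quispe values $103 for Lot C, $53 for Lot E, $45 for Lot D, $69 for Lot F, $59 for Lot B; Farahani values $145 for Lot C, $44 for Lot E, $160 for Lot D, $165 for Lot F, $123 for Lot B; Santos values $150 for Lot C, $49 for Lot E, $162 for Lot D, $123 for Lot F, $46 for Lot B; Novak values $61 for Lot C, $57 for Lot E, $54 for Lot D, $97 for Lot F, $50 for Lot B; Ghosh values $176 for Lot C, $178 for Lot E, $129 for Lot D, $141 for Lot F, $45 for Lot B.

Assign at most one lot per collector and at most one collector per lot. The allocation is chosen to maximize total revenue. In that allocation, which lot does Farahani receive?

Farahani receives Lot B.

This is a one-to-one assignment (maximum-weight bipartite matching).
Optimal: Quispe→Lot C ($103), Farahani→Lot B ($123), Santos→Lot D ($162), Novak→Lot F ($97), Ghosh→Lot E ($178) — total 103+123+162+97+178 = $663.
Max-entry greedy (repeatedly take the single best remaining cell) gives $658, worse by 5.
Swapping Ghosh↔Farahani (Ghosh→Lot B $45, Farahani→Lot E $44) loses 212.
Every other assignment is strictly worse.
Farahani's own top lot is Lot F ($165), but forcing Farahani→Lot F and reassigning the rest optimally gives only $658 — worse by 5.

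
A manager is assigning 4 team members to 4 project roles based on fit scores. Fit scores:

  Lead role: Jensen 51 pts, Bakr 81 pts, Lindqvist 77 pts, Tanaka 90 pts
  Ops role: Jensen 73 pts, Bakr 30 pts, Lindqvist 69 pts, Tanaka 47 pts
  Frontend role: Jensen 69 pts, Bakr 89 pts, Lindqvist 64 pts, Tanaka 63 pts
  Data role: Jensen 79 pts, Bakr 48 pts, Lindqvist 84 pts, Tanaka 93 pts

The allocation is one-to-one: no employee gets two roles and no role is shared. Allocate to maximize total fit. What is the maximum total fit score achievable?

Treat this as an assignment problem: match each employee to one role.
Optimal: Jensen→Ops role (73 pts), Bakr→Frontend role (89 pts), Lindqvist→Data role (84 pts), Tanaka→Lead role (90 pts) — total 73+89+84+90 = 336 pts.
Row-greedy (each employee in turn takes its best remaining role) gives 292 pts, worse by 44.
Next-best assignment: Jensen→Ops role, Bakr→Frontend role, Lindqvist→Lead role, Tanaka→Data role = 332 pts.

Max total: 336 pts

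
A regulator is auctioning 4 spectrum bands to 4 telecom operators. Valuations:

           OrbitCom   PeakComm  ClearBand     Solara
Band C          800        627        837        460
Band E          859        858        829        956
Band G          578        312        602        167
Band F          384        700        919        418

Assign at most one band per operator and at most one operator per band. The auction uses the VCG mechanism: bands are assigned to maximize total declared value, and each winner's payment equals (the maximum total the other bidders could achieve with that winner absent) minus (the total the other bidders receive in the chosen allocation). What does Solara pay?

Efficient allocation: OrbitCom→Band G ($578M), PeakComm→Band C ($627M), ClearBand→Band F ($919M), Solara→Band E ($956M); total welfare W = $3080M.
Solara receives Band E at value $956M, so the others get W − 956 = $2124M.
Without Solara: best allocation of the remaining 3 bidders over all 4 bands is OrbitCom→Band C ($800M), PeakComm→Band E ($858M), ClearBand→Band F ($919M), total $2577M.
VCG payment = (others' best without Solara) − (others' welfare with Solara) = 2577 − 2124 = $453M.

Solara pays $453M.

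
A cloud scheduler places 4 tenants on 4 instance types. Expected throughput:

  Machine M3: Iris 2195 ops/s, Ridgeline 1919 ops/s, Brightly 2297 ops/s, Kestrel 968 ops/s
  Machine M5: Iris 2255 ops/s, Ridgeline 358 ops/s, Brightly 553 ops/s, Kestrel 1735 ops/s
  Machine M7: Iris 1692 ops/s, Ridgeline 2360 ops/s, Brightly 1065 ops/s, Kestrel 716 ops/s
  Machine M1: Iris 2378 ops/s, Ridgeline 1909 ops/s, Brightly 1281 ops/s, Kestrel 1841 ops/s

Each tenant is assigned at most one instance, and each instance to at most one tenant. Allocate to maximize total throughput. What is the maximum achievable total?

This is a one-to-one assignment (maximum-weight bipartite matching).
Optimal: Iris→Machine M1 (2378 ops/s), Ridgeline→Machine M7 (2360 ops/s), Brightly→Machine M3 (2297 ops/s), Kestrel→Machine M5 (1735 ops/s) — total 2378+2360+2297+1735 = 8770 ops/s.
Column-greedy (each instance in turn goes to its best remaining tenant) gives 8753 ops/s, worse by 17.
Next-best assignment: Iris→Machine M5, Ridgeline→Machine M7, Brightly→Machine M3, Kestrel→Machine M1 = 8753 ops/s.
Swapping Kestrel↔Brightly (Kestrel→Machine M3 968 ops/s, Brightly→Machine M5 553 ops/s) loses 2511.
Checked against all permutations: 8770 ops/s is optimal.

Maximum total: 8770 ops/s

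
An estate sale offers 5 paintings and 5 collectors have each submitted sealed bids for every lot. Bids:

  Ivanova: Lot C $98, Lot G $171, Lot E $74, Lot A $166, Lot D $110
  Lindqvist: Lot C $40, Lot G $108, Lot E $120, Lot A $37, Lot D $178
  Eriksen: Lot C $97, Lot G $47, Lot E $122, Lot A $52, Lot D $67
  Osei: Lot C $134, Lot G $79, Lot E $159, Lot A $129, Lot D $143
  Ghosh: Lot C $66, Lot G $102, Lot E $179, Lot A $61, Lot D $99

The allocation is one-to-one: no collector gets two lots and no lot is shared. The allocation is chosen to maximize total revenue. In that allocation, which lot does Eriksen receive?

Eriksen receives Lot C.

This is the linear assignment problem.
Optimal: Ivanova→Lot G ($171), Lindqvist→Lot D ($178), Eriksen→Lot C ($97), Osei→Lot A ($129), Ghosh→Lot E ($179) — total 171+178+97+129+179 = $754.
Column-greedy (each lot in turn goes to its best remaining collector) gives $714, worse by 40.
Swapping Ghosh↔Eriksen (Ghosh→Lot C $66, Eriksen→Lot E $122) loses 88.
Eriksen's own top lot is Lot E ($122), but forcing Eriksen→Lot E and reassigning the rest optimally gives only $702 — worse by 52.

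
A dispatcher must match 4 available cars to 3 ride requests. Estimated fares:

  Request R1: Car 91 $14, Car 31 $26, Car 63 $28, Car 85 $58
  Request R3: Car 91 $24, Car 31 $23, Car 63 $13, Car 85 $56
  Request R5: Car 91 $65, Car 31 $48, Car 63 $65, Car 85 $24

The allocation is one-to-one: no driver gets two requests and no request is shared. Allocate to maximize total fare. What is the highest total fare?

Maximum total: $149

This is the linear assignment problem.
Optimal: Car 63→Request R1 ($28), Car 85→Request R3 ($56), Car 91→Request R5 ($65) — total 28+56+65 = $149.
Max-entry greedy (repeatedly take the single best remaining cell) gives $146, worse by 3.
Next-best assignment: Car 31→Request R1, Car 85→Request R3, Car 91→Request R5 = $147.
Swapping Car 85↔Car 63 (Car 85→Request R1 $58, Car 63→Request R3 $13) loses 13.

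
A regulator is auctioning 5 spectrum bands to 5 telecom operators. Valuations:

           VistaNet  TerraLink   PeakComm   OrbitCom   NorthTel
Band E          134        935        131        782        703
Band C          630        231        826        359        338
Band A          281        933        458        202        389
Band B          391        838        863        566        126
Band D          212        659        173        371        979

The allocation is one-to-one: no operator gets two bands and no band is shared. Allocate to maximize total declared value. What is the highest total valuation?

Max total: $4187M

This is a one-to-one assignment (maximum-weight bipartite matching).
Optimal: VistaNet→Band C ($630M), TerraLink→Band A ($933M), PeakComm→Band B ($863M), OrbitCom→Band E ($782M), NorthTel→Band D ($979M) — total 630+933+863+782+979 = $4187M.
Next-best assignment: VistaNet→Band B, TerraLink→Band A, PeakComm→Band C, OrbitCom→Band E, NorthTel→Band D = $3911M.
Swapping TerraLink↔VistaNet (TerraLink→Band C $231M, VistaNet→Band A $281M) loses 1051.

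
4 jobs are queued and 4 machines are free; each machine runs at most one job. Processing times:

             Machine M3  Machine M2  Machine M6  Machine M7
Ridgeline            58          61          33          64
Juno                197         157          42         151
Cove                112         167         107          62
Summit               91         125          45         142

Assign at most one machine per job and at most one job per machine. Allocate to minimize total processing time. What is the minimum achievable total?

Optimal: Ridgeline→Machine M2 (61 min), Juno→Machine M6 (42 min), Cove→Machine M7 (62 min), Summit→Machine M3 (91 min) — total 61+42+62+91 = 256 min.
Row-greedy (each job in turn takes its cheapest remaining machine) gives 421 min, worse by 165.

Minimum total: 256 min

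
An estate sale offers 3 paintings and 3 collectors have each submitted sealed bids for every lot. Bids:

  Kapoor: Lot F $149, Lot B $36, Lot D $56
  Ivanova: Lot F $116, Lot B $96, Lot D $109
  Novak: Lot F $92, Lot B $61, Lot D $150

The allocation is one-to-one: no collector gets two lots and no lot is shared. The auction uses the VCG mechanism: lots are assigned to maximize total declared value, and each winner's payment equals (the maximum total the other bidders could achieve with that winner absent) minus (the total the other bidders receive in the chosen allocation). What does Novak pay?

Efficient allocation: Kapoor→Lot F ($149), Ivanova→Lot B ($96), Novak→Lot D ($150); total welfare W = $395.
Novak receives Lot D at value $150, so the others get W − 150 = $245.
Without Novak: best allocation of the remaining 2 bidders over all 3 lots is Kapoor→Lot F ($149), Ivanova→Lot D ($109), total $258.
VCG payment = (others' best without Novak) − (others' welfare with Novak) = 258 − 245 = $13.

Novak pays $13.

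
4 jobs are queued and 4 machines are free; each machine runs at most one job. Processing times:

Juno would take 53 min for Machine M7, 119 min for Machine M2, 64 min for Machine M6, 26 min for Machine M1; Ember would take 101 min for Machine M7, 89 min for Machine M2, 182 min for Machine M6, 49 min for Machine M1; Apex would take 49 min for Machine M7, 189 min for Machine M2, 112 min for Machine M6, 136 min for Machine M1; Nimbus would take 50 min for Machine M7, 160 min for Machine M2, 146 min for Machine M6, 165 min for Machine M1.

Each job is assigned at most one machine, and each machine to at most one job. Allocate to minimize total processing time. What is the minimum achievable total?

Min total: 277 min

Optimal: Juno→Machine M1 (26 min), Ember→Machine M2 (89 min), Apex→Machine M6 (112 min), Nimbus→Machine M7 (50 min) — total 26+89+112+50 = 277 min.
Swapping Ember↔Juno (Ember→Machine M1 49 min, Juno→Machine M2 119 min) adds 53.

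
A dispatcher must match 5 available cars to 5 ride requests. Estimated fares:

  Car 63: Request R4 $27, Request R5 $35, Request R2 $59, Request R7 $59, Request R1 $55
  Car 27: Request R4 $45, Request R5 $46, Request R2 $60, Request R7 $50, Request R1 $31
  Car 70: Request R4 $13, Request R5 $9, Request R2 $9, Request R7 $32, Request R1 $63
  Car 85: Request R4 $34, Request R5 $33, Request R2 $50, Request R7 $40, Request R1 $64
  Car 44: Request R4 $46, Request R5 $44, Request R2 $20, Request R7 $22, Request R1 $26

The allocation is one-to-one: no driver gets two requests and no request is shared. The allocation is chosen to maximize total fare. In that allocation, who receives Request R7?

Car 63 receives Request R7.

This is a one-to-one assignment (maximum-weight bipartite matching).
Optimal: Car 63→Request R7 ($59), Car 27→Request R5 ($46), Car 70→Request R1 ($63), Car 85→Request R2 ($50), Car 44→Request R4 ($46) — total 59+46+63+50+46 = $264.
Column-greedy (each request in turn goes to its best remaining driver) gives $254, worse by 10.
Every other assignment is strictly worse.
Car 63's own top request is Request R2 ($59), but forcing Car 63→Request R2 and reassigning the rest optimally gives only $254 — worse by 10.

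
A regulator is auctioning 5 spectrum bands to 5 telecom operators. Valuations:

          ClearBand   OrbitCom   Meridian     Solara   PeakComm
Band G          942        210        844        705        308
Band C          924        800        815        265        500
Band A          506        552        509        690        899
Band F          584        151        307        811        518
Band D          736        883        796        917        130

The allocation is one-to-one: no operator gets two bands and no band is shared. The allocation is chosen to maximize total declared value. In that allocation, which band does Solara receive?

Solara receives Band F.

Optimal: ClearBand→Band C ($924M), OrbitCom→Band D ($883M), Meridian→Band G ($844M), Solara→Band F ($811M), PeakComm→Band A ($899M) — total 924+883+844+811+899 = $4361M.
Max-entry greedy (repeatedly take the single best remaining cell) gives $3724M, worse by 637.
Next-best assignment: ClearBand→Band G, OrbitCom→Band D, Meridian→Band C, Solara→Band F, PeakComm→Band A = $4350M.
Solara's own top band is Band D ($917M), but forcing Solara→Band D and reassigning the rest optimally gives only $4044M — worse by 317.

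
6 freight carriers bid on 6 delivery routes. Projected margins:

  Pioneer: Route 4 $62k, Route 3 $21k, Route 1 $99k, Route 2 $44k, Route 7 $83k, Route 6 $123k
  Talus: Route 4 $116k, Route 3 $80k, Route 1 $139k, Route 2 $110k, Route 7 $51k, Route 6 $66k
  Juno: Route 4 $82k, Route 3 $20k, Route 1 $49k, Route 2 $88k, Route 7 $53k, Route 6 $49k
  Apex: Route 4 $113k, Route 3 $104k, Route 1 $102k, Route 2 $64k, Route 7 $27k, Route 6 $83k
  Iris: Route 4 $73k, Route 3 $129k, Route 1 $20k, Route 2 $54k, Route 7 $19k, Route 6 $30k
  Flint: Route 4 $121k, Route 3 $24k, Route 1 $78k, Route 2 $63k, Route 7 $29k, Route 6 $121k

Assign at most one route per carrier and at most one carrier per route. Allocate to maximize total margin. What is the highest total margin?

Max total: $673k

Treat this as an assignment problem: match each carrier to one route.
Optimal: Pioneer→Route 7 ($83k), Talus→Route 1 ($139k), Juno→Route 2 ($88k), Apex→Route 4 ($113k), Iris→Route 3 ($129k), Flint→Route 6 ($121k) — total 83+139+88+113+129+121 = $673k.
Max-entry greedy (repeatedly take the single best remaining cell) gives $627k, worse by 46.
Next-best assignment: Pioneer→Route 7, Talus→Route 1, Juno→Route 2, Apex→Route 6, Iris→Route 3, Flint→Route 4 = $643k.
Swapping Juno↔Pioneer (Juno→Route 7 $53k, Pioneer→Route 2 $44k) loses 74.
No other one-to-one assignment exceeds $673k.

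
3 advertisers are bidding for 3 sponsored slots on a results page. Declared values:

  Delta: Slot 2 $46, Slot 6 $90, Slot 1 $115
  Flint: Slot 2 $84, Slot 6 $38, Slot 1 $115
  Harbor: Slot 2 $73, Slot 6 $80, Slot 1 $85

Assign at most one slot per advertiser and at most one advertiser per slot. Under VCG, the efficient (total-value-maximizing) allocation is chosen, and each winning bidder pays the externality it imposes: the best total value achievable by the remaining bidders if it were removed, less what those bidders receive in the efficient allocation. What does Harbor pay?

Harbor pays $6.

Efficient allocation: Delta→Slot 1 ($115), Flint→Slot 2 ($84), Harbor→Slot 6 ($80); total welfare W = $279.
Harbor receives Slot 6 at value $80, so the others get W − 80 = $199.
Without Harbor: best allocation of the remaining 2 bidders over all 3 slots is Delta→Slot 6 ($90), Flint→Slot 1 ($115), total $205.
VCG payment = (others' best without Harbor) − (others' welfare with Harbor) = 205 − 199 = $6.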